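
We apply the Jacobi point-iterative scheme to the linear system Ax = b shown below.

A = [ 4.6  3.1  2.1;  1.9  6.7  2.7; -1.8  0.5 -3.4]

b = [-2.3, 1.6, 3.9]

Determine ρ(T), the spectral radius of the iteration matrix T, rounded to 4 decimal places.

0.7368

A = D + L + U where D = diag(4.6, 6.7, -3.4).
Jacobi T = -D⁻¹(L+U): T[2,1] = -(0.5)/(-3.4) = +0.1471; T[2,2] = 0.
  T[0,:] = [+0.0000  -0.6739  -0.4565]
  T[1,:] = [-0.2836  +0.0000  -0.4030]
  T[2,:] = [-0.5294  +0.1471  +0.0000]
|roots of det(T-λI)|: 0.7368, 0.4115, 0.4115.
ρ(T) = max|λ| = 0.7368; 0.7368 < 1 ⇒ converges.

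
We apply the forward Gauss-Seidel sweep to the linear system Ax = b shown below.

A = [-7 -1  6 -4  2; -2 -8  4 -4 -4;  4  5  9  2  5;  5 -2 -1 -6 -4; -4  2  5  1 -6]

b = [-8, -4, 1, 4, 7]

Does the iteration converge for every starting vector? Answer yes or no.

Write A = D+L+U with D = diag(-7, -8, 9, -6, -6).
Gauss-Seidel: T = -(D+L)⁻¹U, row 0 first, T[0,1] = -(-1)/(-7) = -0.1429; later rows by forward substitution.
  T[0,:] = [+0.0000 -0.1429 +0.8571 -0.5714 +0.2857]
  T[1,:] = [+0.0000 +0.0357 +0.2857 -0.3571 -0.5714]
  T[2,:] = [+0.0000 +0.0437 -0.5397 +0.2302 -0.3651]
  T[3,:] = [+0.0000 -0.1382 +0.7090 -0.3955 -0.1772]
  T[4,:] = [+0.0000 +0.1205 -0.8078 +0.3878 -0.7147]
|roots of det(T-λI)|: 1.2436, 0.3849, 0.1288, 0.1144, 0.0000.
ρ = 1.2436; 1.2436 > 1, so it fails to converge.

no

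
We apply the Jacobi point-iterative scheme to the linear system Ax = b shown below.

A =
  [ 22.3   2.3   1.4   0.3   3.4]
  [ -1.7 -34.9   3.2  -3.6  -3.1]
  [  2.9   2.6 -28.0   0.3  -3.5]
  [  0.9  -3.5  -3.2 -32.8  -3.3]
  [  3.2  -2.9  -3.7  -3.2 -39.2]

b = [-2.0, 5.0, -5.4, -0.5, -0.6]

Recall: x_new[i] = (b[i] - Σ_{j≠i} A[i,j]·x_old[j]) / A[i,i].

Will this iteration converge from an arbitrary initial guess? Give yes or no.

Write A = D+L+U with D = diag(22.3, -34.9, -28, -32.8, -39.2).
T_J = -D⁻¹(L+U): T[4,2] = -(-3.7)/(-39.2) = -0.0944; T[4,4] = 0.
  T[0,:] = [+0.0000  -0.1031  -0.0628  -0.0135  -0.1525]
  T[1,:] = [-0.0487  +0.0000  +0.0917  -0.1032  -0.0888]
  T[2,:] = [+0.1036  +0.0929  +0.0000  +0.0107  -0.1250]
  T[3,:] = [+0.0274  -0.1067  -0.0976  +0.0000  -0.1006]
  T[4,:] = [+0.0816  -0.0740  -0.0944  -0.0816  +0.0000]
eigenvalue magnitudes: 0.1908, 0.1463, 0.1463, 0.0650, 0.0034.
ρ = 0.1908; 0.1908 < 1: convergent.

yes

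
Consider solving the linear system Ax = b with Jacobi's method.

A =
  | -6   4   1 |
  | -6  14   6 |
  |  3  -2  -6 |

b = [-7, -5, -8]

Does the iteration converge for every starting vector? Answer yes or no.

Split A = D + L + U, D = diag(-6, 14, -6).
Jacobi: T = -D⁻¹(L+U), T[0,2] = -(1)/(-6) = +0.1667; T[0,0] = 0.
  T[0,:] = [+0.0000 +0.6667 +0.1667]
  T[1,:] = [+0.4286 +0.0000 -0.4286]
  T[2,:] = [+0.5000 -0.3333 +0.0000]
eigenvalue magnitudes: 0.8425, 0.4448, 0.4448.
spectral radius ρ = 0.8425; 0.8425 < 1 ⇒ converges.

yes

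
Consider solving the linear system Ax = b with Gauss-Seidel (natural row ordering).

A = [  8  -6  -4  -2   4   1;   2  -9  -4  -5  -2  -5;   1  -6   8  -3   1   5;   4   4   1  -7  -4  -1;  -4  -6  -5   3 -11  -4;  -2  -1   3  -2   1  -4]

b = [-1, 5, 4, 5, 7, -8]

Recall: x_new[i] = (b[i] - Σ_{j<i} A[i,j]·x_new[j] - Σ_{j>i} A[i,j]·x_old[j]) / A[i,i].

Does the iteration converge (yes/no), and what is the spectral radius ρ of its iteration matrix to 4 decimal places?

Write A = D+L+U with D = diag(8, -9, 8, -7, -11, -4).
T_GS = -(D+L)⁻¹U: row 0 first, T[0,1] = -(-6)/(8) = +0.7500; later rows by forward substitution.
  T[0,:] = [+0.0000 +0.7500 +0.5000 +0.2500 -0.5000 -0.1250]
  T[1,:] = [+0.0000 +0.1667 -0.3333 -0.5000 -0.3333 -0.5833]
  T[2,:] = [+0.0000 +0.0312 -0.3125 -0.0312 -0.3125 -1.0469]
  T[3,:] = [+0.0000 +0.5283 +0.0506 -0.1473 -1.0923 -0.6972]
  T[4,:] = [+0.0000 -0.2338 +0.1558 +0.1558 +0.2078 +0.2857]
  T[5,:] = [+0.0000 -0.7158 -0.3874 +0.0892 +0.6970 -0.1568]
|roots of det(T-λI)|: 1.1968, 0.8103, 0.8103, 0.1957, 0.0845, 0.0000.
ρ = 1.1968; 1.1968 > 1: divergent.

no, ρ = 1.1968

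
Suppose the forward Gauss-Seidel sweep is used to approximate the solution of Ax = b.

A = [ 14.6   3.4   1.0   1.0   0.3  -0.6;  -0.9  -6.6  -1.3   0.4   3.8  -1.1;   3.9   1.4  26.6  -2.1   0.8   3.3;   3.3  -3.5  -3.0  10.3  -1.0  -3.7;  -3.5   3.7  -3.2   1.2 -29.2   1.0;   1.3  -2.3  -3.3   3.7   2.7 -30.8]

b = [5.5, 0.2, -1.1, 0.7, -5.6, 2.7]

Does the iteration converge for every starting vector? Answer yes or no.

yes

Split A = D + L + U, D = diag(14.6, -6.6, 26.6, 10.3, -29.2, -30.8).
GS T = -(D+L)⁻¹U: row 0 first, T[0,4] = -(0.3)/(14.6) = -0.0205; later rows by forward substitution.
  T[0,:] = [+0.0000  -0.2329  -0.0685  -0.0685  -0.0205  +0.0411]
  T[1,:] = [+0.0000  +0.0318  -0.1876  +0.0699  +0.5786  -0.1723]
  T[2,:] = [+0.0000  +0.0325  +0.0199  +0.0853  -0.0575  -0.1210]
  T[3,:] = [+0.0000  +0.0949  -0.0360  +0.0706  +0.2835  +0.2523]
  T[4,:] = [+0.0000  +0.0323  -0.0192  +0.0106  +0.0937  +0.0311]
  T[5,:] = [+0.0000  -0.0015  +0.0030  -0.0078  +0.0044  +0.0606]
|roots of det(T-λI)|: 0.1688, 0.1403, 0.0718, 0.0458, 0.0065, 0.0000.
spectral radius ρ = 0.1688; 0.1688 < 1 ⇒ converges.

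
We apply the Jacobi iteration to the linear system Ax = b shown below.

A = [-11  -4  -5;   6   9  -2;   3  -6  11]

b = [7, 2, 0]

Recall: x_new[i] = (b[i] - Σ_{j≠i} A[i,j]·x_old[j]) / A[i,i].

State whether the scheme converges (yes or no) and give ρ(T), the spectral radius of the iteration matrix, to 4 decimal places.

yes, ρ = 0.8426

Split A = D + L + U, D = diag(-11, 9, 11).
Jacobi: T = -D⁻¹(L+U), T[1,2] = -(-2)/(9) = +0.2222; T[1,1] = 0.
  T[0,:] = [+0.0000 -0.3636 -0.4545]
  T[1,:] = [-0.6667 +0.0000 +0.2222]
  T[2,:] = [-0.2727 +0.5455 +0.0000]
|eigenvalues of T|: 0.8426, 0.4715, 0.4715.
ρ = 0.8426; 0.8426 < 1, so it converges for any x₀.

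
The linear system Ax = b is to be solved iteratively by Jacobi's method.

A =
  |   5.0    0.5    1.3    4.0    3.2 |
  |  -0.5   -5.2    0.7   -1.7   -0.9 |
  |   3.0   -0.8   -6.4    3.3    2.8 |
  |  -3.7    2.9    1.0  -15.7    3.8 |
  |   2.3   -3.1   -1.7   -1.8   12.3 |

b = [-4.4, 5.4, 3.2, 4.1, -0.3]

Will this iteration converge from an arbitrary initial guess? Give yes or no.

yes

A = D + L + U where D = diag(5, -5.2, -6.4, -15.7, 12.3).
T_J = -D⁻¹(L+U): T[3,1] = -(2.9)/(-15.7) = +0.1847; T[3,3] = 0.
  T[0,:] = [+0.0000 -0.1000 -0.2600 -0.8000 -0.6400]
  T[1,:] = [-0.0962 +0.0000 +0.1346 -0.3269 -0.1731]
  T[2,:] = [+0.4688 -0.1250 +0.0000 +0.5156 +0.4375]
  T[3,:] = [-0.2357 +0.1847 +0.0637 +0.0000 +0.2420]
  T[4,:] = [-0.1870 +0.2520 +0.1382 +0.1463 +0.0000]
|λ(T)| sorted: 0.5579, 0.3886, 0.3886, 0.2232, 0.2152.
spectral radius ρ = 0.5579; 0.5579 < 1: convergent.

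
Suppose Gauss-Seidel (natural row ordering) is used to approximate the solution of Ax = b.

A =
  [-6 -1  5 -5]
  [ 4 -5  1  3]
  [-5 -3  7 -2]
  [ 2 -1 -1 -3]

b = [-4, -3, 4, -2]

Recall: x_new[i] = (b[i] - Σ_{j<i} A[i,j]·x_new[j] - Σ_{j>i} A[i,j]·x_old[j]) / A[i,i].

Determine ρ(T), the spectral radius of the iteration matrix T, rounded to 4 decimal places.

0.8235

Let D = diag(-6, -5, 7, -3); L, U the strict triangles.
GS T = -(D+L)⁻¹U: row 0 first, T[0,1] = -(-1)/(-6) = -0.1667; later rows by forward substitution.
  T[0,:] = [+0.0000 -0.1667 +0.8333 -0.8333]
  T[1,:] = [+0.0000 -0.1333 +0.8667 -0.0667]
  T[2,:] = [+0.0000 -0.1762 +0.9667 -0.3381]
  T[3,:] = [+0.0000 -0.0079 -0.0556 -0.4206]
moduli |λ_i(T)| = 0.8235, 0.4288, 0.0180, 0.0000.
ρ = 0.8235; 0.8235 < 1 ⇒ converges.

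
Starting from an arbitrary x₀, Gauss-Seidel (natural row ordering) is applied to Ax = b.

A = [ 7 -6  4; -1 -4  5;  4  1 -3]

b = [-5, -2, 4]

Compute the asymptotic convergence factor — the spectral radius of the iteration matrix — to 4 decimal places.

1.4783

Write A = D+L+U with D = diag(7, -4, -3).
GS T = -(D+L)⁻¹U: row 0 first, T[0,1] = -(-6)/(7) = +0.8571; later rows by forward substitution.
  T[0,:] = [+0.0000  +0.8571  -0.5714]
  T[1,:] = [+0.0000  -0.2143  +1.3929]
  T[2,:] = [+0.0000  +1.0714  -0.2976]
|λ(T)| sorted: 1.4783, 0.9664, 0.0000.
spectral radius ρ = 1.4783; 1.4783 > 1 ⇒ diverges.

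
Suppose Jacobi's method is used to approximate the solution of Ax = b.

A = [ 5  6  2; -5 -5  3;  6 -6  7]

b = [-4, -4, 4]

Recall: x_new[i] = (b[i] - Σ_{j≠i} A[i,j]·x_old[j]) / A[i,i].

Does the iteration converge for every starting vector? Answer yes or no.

A = D + L + U where D = diag(5, -5, 7).
T_J = -D⁻¹(L+U): T[1,0] = -(-5)/(-5) = -1.0000; T[1,1] = 0.
  T[0,:] = [+0.0000 -1.2000 -0.4000]
  T[1,:] = [-1.0000 +0.0000 +0.6000]
  T[2,:] = [-0.8571 +0.8571 +0.0000]
|λ(T)| sorted: 1.6270, 1.0814, 0.5456.
ρ(T) = max|λ| = 1.6270; 1.6270 > 1: divergent.

no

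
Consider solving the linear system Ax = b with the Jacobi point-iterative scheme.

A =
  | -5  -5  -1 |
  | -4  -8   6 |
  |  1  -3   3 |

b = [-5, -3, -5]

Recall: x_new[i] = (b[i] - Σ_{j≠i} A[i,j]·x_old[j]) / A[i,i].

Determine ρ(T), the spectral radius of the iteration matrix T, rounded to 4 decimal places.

Let D = diag(-5, -8, 3); L, U the strict triangles.
Jacobi T = -D⁻¹(L+U): T[1,0] = -(-4)/(-8) = -0.5000; T[1,1] = 0.
  T[0,:] = [+0.0000  -1.0000  -0.2000]
  T[1,:] = [-0.5000  +0.0000  +0.7500]
  T[2,:] = [-0.3333  +1.0000  +0.0000]
|λ(T)| sorted: 1.2625, 0.9795, 0.2830.
ρ(T) = max|λ| = 1.2625; 1.2625 > 1 ⇒ diverges.

1.2625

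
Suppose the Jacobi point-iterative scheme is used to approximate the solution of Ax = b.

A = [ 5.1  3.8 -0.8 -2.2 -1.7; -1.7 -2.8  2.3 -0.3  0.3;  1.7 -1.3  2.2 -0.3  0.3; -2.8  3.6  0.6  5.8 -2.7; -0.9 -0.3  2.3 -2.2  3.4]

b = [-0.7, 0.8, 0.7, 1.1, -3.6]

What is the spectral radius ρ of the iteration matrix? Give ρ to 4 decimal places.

1.4359

A = D + L + U where D = diag(5.1, -2.8, 2.2, 5.8, 3.4).
T_J = -D⁻¹(L+U): T[3,0] = -(-2.8)/(5.8) = +0.4828; T[3,3] = 0.
  T[0,:] = [+0.0000 -0.7451 +0.1569 +0.4314 +0.3333]
  T[1,:] = [-0.6071 +0.0000 +0.8214 -0.1071 +0.1071]
  T[2,:] = [-0.7727 +0.5909 +0.0000 +0.1364 -0.1364]
  T[3,:] = [+0.4828 -0.6207 -0.1034 +0.0000 +0.4655]
  T[4,:] = [+0.2647 +0.0882 -0.6765 +0.6471 +0.0000]
|λ(T)| sorted: 1.4359, 0.8715, 0.4375, 0.4375, 0.2369.
spectral radius ρ = 1.4359; 1.4359 > 1 ⇒ diverges.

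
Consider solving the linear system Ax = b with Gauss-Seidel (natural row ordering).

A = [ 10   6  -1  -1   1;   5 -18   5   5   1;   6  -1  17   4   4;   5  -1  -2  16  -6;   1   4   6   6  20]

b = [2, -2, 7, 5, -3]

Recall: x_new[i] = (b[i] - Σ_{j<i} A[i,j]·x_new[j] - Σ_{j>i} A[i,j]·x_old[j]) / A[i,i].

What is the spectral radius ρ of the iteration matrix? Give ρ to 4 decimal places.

Diagonal D = diag(10, -18, 17, 16, 20); L, U strict lower/upper.
T_GS = -(D+L)⁻¹U: row 0 first, T[0,3] = -(-1)/(10) = +0.1000; later rows by forward substitution.
  T[0,:] = [+0.0000, -0.6000, +0.1000, +0.1000, -0.1000]
  T[1,:] = [+0.0000, -0.1667, +0.3056, +0.3056, +0.0278]
  T[2,:] = [+0.0000, +0.2020, -0.0173, -0.2526, -0.1984]
  T[3,:] = [+0.0000, +0.2023, -0.0143, -0.0437, +0.3832]
  T[4,:] = [+0.0000, -0.0580, -0.0566, +0.0228, -0.0560]
|λ(T)| sorted: 0.5144, 0.2144, 0.0902, 0.0739, 0.0000.
ρ = 0.5144; 0.5144 < 1: convergent.

0.5144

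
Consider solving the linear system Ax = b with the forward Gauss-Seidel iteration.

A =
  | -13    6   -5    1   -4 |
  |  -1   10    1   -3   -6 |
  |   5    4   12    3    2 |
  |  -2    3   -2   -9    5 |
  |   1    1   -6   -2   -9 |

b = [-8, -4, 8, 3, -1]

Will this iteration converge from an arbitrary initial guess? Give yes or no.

yes

Diagonal D = diag(-13, 10, 12, -9, -9); L, U strict lower/upper.
T_GS = -(D+L)⁻¹U: row 0 first, T[0,4] = -(-4)/(-13) = -0.3077; later rows by forward substitution.
  T[0,:] = [+0.0000, +0.4615, -0.3846, +0.0769, -0.3077]
  T[1,:] = [+0.0000, +0.0462, -0.1385, +0.3077, +0.5692]
  T[2,:] = [+0.0000, -0.2077, +0.2064, -0.3846, -0.2282]
  T[3,:] = [+0.0000, -0.0410, -0.0066, +0.1709, +0.8644]
  T[4,:] = [+0.0000, +0.2040, -0.1943, +0.2612, -0.0109]
|roots of det(T-λI)|: 0.8651, 0.3633, 0.0476, 0.0476, 0.0000.
ρ = 0.8651; 0.8651 < 1, so it converges for any x₀.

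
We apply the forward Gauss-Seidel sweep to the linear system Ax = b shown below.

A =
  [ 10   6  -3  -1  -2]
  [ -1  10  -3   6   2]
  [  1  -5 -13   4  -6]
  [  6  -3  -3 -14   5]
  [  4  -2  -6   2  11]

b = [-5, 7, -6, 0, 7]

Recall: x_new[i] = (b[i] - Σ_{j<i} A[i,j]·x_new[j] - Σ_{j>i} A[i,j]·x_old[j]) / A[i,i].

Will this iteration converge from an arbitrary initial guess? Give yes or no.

yes

Write A = D+L+U with D = diag(10, 10, -13, -14, 11).
GS T = -(D+L)⁻¹U: row 0 first, T[0,3] = -(-1)/(10) = +0.1000; later rows by forward substitution.
  T[0,:] = [+0.0000, -0.6000, +0.3000, +0.1000, +0.2000]
  T[1,:] = [+0.0000, -0.0600, +0.3300, -0.5900, -0.1800]
  T[2,:] = [+0.0000, -0.0231, -0.1038, +0.5423, -0.3769]
  T[3,:] = [+0.0000, -0.2393, +0.0801, +0.0531, +0.5622]
  T[4,:] = [+0.0000, +0.2382, -0.1203, +0.1425, -0.4133]
|eigenvalues of T|: 0.8843, 0.2737, 0.2737, 0.1086, 0.0000.
ρ = 0.8843; 0.8843 < 1 ⇒ converges.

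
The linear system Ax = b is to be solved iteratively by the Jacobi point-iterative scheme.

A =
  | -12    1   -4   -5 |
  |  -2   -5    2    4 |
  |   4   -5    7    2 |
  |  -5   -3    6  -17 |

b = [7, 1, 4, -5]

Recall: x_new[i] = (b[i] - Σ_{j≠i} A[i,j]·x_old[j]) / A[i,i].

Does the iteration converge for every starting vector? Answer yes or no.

A = D + L + U where D = diag(-12, -5, 7, -17).
Jacobi T = -D⁻¹(L+U): T[0,3] = -(-5)/(-12) = -0.4167; T[0,0] = 0.
  T[0,:] = [+0.0000  +0.0833  -0.3333  -0.4167]
  T[1,:] = [-0.4000  +0.0000  +0.4000  +0.8000]
  T[2,:] = [-0.5714  +0.7143  +0.0000  -0.2857]
  T[3,:] = [-0.2941  -0.1765  +0.3529  +0.0000]
|roots of det(T-λI)|: 0.8717, 0.5210, 0.5210, 0.2782.
ρ(T) = max|λ| = 0.8717; 0.8717 < 1 ⇒ converges.

yes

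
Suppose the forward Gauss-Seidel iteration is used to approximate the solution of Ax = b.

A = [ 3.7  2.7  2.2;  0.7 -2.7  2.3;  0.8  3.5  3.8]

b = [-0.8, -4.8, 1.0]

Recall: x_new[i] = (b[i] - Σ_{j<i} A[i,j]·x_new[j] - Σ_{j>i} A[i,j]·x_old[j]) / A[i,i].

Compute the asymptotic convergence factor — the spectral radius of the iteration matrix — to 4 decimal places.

Split A = D + L + U, D = diag(3.7, -2.7, 3.8).
Gauss-Seidel: T = -(D+L)⁻¹U, row 0 first, T[0,1] = -(2.7)/(3.7) = -0.7297; later rows by forward substitution.
  T[0,:] = [+0.0000, -0.7297, -0.5946]
  T[1,:] = [+0.0000, -0.1892, +0.6977]
  T[2,:] = [+0.0000, +0.3279, -0.5174]
moduli |λ_i(T)| = 0.8590, 0.1524, 0.0000.
ρ = 0.8590; 0.8590 < 1: convergent.

0.8590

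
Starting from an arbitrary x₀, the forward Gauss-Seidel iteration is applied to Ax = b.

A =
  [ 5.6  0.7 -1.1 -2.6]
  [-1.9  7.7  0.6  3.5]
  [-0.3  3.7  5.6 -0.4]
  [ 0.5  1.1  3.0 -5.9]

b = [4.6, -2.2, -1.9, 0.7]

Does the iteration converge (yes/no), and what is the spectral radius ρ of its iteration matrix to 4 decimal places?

yes, ρ = 0.2010

Diagonal D = diag(5.6, 7.7, 5.6, -5.9); L, U strict lower/upper.
Gauss-Seidel: T = -(D+L)⁻¹U, row 0 first, T[0,2] = -(-1.1)/(5.6) = +0.1964; later rows by forward substitution.
  T[0,:] = [+0.0000, -0.1250, +0.1964, +0.4643]
  T[1,:] = [+0.0000, -0.0308, -0.0295, -0.3400]
  T[2,:] = [+0.0000, +0.0137, +0.0300, +0.3209]
  T[3,:] = [+0.0000, -0.0094, +0.0264, +0.1391]
eigenvalue magnitudes: 0.2010, 0.0576, 0.0051, 0.0000.
ρ = 0.2010; 0.2010 < 1 ⇒ converges.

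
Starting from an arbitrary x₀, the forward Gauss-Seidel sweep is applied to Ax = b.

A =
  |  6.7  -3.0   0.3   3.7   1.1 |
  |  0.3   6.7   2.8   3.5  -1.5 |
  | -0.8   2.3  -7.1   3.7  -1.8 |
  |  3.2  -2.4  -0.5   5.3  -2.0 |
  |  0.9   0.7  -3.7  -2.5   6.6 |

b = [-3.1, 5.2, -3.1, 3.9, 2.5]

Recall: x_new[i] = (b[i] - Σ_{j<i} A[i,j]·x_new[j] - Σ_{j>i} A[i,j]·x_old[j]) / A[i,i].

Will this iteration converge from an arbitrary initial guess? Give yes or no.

Split A = D + L + U, D = diag(6.7, 6.7, -7.1, 5.3, 6.6).
Gauss-Seidel: T = -(D+L)⁻¹U, row 0 first, T[0,4] = -(1.1)/(6.7) = -0.1642; later rows by forward substitution.
  T[0,:] = [+0.0000  +0.4478  -0.0448  -0.5522  -0.1642]
  T[1,:] = [+0.0000  -0.0200  -0.4159  -0.4977  +0.2312]
  T[2,:] = [+0.0000  -0.0569  -0.1297  +0.4221  -0.1601]
  T[3,:] = [+0.0000  -0.2848  -0.1735  +0.1479  +0.5661]
  T[4,:] = [+0.0000  -0.1987  -0.0882  +0.4208  +0.1225]
moduli |λ_i(T)| = 0.7311, 0.2922, 0.2922, 0.0804, 0.0000.
ρ = 0.7311; 0.7311 < 1: convergent.

yes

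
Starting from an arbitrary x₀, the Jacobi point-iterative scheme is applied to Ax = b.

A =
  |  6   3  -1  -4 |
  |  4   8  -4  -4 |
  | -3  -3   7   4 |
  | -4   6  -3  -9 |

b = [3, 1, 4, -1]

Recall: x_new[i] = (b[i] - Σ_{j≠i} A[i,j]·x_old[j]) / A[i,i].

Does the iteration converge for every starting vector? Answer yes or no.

no

Write A = D+L+U with D = diag(6, 8, 7, -9).
T_J = -D⁻¹(L+U): T[1,3] = -(-4)/(8) = +0.5000; T[1,1] = 0.
  T[0,:] = [+0.0000, -0.5000, +0.1667, +0.6667]
  T[1,:] = [-0.5000, +0.0000, +0.5000, +0.5000]
  T[2,:] = [+0.4286, +0.4286, +0.0000, -0.5714]
  T[3,:] = [-0.4444, +0.6667, -0.3333, +0.0000]
eigenvalue magnitudes: 1.1598, 0.5414, 0.5414, 0.3618.
spectral radius ρ = 1.1598; 1.1598 > 1 ⇒ diverges.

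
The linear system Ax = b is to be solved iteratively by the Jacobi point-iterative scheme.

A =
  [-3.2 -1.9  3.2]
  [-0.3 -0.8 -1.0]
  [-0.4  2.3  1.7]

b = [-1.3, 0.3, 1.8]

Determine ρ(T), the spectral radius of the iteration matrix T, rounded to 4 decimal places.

Split A = D + L + U, D = diag(-3.2, -0.8, 1.7).
T_J = -D⁻¹(L+U): T[1,0] = -(-0.3)/(-0.8) = -0.3750; T[1,1] = 0.
  T[0,:] = [+0.0000  -0.5938  +1.0000]
  T[1,:] = [-0.3750  +0.0000  -1.2500]
  T[2,:] = [+0.2353  -1.3529  +0.0000]
|eigenvalues of T|: 1.6044, 1.2696, 0.3348.
ρ(T) = max|λ| = 1.6044; 1.6044 > 1 ⇒ diverges.

1.6044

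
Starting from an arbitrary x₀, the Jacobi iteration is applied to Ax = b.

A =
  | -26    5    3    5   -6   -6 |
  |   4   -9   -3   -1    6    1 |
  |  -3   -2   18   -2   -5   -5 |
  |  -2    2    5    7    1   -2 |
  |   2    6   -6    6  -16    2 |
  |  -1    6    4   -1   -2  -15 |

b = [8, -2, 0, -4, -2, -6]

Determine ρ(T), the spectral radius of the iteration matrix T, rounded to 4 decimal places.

0.8889

Write A = D+L+U with D = diag(-26, -9, 18, 7, -16, -15).
T_J = -D⁻¹(L+U): T[5,0] = -(-1)/(-15) = -0.0667; T[5,5] = 0.
  T[0,:] = [+0.0000, +0.1923, +0.1154, +0.1923, -0.2308, -0.2308]
  T[1,:] = [+0.4444, +0.0000, -0.3333, -0.1111, +0.6667, +0.1111]
  T[2,:] = [+0.1667, +0.1111, +0.0000, +0.1111, +0.2778, +0.2778]
  T[3,:] = [+0.2857, -0.2857, -0.7143, +0.0000, -0.1429, +0.2857]
  T[4,:] = [+0.1250, +0.3750, -0.3750, +0.3750, +0.0000, +0.1250]
  T[5,:] = [-0.0667, +0.4000, +0.2667, -0.0667, -0.1333, +0.0000]
eigenvalue magnitudes: 0.8889, 0.5469, 0.5469, 0.4267, 0.4267, 0.1460.
ρ = 0.8889; 0.8889 < 1 ⇒ converges.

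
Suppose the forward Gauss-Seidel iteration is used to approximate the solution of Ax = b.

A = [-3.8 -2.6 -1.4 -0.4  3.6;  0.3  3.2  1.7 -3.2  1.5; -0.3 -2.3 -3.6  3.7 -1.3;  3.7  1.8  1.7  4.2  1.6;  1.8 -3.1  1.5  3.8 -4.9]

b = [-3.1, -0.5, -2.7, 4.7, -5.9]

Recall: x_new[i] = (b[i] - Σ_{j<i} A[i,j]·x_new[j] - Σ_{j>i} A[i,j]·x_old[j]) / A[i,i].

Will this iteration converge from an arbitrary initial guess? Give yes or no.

Split A = D + L + U, D = diag(-3.8, 3.2, -3.6, 4.2, -4.9).
GS T = -(D+L)⁻¹U: row 0 first, T[0,2] = -(-1.4)/(-3.8) = -0.3684; later rows by forward substitution.
  T[0,:] = [+0.0000  -0.6842  -0.3684  -0.1053  +0.9474]
  T[1,:] = [+0.0000  +0.0641  -0.4967  +1.0099  -0.5576]
  T[2,:] = [+0.0000  +0.0160  +0.3480  +0.3914  -0.0838]
  T[3,:] = [+0.0000  +0.5688  +0.3966  -0.4985  -0.9426]
  T[4,:] = [+0.0000  +0.1541  +0.5930  -0.9443  -0.0559]
|λ(T)| sorted: 1.5222, 0.7336, 0.7336, 0.0638, 0.0000.
spectral radius ρ = 1.5222; 1.5222 > 1, so it fails to converge.

no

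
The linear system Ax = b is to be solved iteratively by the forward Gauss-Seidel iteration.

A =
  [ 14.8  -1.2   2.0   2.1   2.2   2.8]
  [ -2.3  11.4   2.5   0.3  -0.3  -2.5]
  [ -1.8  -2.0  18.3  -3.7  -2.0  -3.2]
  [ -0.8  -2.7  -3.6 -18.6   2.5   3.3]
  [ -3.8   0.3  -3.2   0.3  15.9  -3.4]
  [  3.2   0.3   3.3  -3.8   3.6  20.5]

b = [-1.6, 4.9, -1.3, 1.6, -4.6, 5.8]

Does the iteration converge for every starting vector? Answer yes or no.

yes

Let D = diag(14.8, 11.4, 18.3, -18.6, 15.9, 20.5); L, U the strict triangles.
T_GS = -(D+L)⁻¹U: row 0 first, T[0,3] = -(2.1)/(14.8) = -0.1419; later rows by forward substitution.
  T[0,:] = [+0.0000 +0.0811 -0.1351 -0.1419 -0.1486 -0.1892]
  T[1,:] = [+0.0000 +0.0164 -0.2466 -0.0549 -0.0037 +0.1811]
  T[2,:] = [+0.0000 +0.0098 -0.0402 +0.1822 +0.0943 +0.1761]
  T[3,:] = [+0.0000 -0.0078 +0.0494 -0.0212 +0.1231 +0.1252]
  T[4,:] = [+0.0000 +0.0212 -0.0367 +0.0042 -0.0188 +0.1983]
  T[5,:] = [+0.0000 -0.0196 +0.0468 -0.0110 +0.0342 -0.0131]
|eigenvalues of T|: 0.1575, 0.1302, 0.0959, 0.0959, 0.0855, 0.0000.
ρ(T) = max|λ| = 0.1575; 0.1575 < 1 ⇒ converges.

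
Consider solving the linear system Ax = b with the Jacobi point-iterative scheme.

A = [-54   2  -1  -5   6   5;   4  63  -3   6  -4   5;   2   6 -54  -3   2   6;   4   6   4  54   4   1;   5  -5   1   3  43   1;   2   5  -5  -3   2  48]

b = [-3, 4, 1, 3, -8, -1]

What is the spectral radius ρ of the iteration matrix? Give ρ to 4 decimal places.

Split A = D + L + U, D = diag(-54, 63, -54, 54, 43, 48).
Jacobi T = -D⁻¹(L+U): T[1,3] = -(6)/(63) = -0.0952; T[1,1] = 0.
  T[0,:] = [+0.0000, +0.0370, -0.0185, -0.0926, +0.1111, +0.0926]
  T[1,:] = [-0.0635, +0.0000, +0.0476, -0.0952, +0.0635, -0.0794]
  T[2,:] = [+0.0370, +0.1111, +0.0000, -0.0556, +0.0370, +0.1111]
  T[3,:] = [-0.0741, -0.1111, -0.0741, +0.0000, -0.0741, -0.0185]
  T[4,:] = [-0.1163, +0.1163, -0.0233, -0.0698, +0.0000, -0.0233]
  T[5,:] = [-0.0417, -0.1042, +0.1042, +0.0625, -0.0417, +0.0000]
eigenvalue magnitudes: 0.2043, 0.1591, 0.1213, 0.1043, 0.0914, 0.0914.
ρ = 0.2043; 0.2043 < 1: convergent.

0.2043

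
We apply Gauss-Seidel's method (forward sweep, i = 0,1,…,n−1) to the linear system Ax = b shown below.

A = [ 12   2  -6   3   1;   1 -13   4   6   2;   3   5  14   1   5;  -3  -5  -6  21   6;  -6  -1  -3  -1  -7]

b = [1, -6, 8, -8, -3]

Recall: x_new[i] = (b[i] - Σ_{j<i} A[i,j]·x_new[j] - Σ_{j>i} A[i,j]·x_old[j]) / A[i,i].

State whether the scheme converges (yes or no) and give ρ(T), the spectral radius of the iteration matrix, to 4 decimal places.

A = D + L + U where D = diag(12, -13, 14, 21, -7).
T_GS = -(D+L)⁻¹U: row 0 first, T[0,2] = -(-6)/(12) = +0.5000; later rows by forward substitution.
  T[0,:] = [+0.0000, -0.1667, +0.5000, -0.2500, -0.0833]
  T[1,:] = [+0.0000, -0.0128, +0.3462, +0.4423, +0.1474]
  T[2,:] = [+0.0000, +0.0403, -0.2308, -0.1758, -0.3919]
  T[3,:] = [+0.0000, -0.0153, +0.0879, +0.0194, -0.3745]
  T[4,:] = [+0.0000, +0.1296, -0.3917, +0.2237, +0.2718]
moduli |λ_i(T)| = 0.5376, 0.4069, 0.4069, 0.0101, 0.0000.
ρ(T) = max|λ| = 0.5376; 0.5376 < 1, so it converges for any x₀.

yes, ρ = 0.5376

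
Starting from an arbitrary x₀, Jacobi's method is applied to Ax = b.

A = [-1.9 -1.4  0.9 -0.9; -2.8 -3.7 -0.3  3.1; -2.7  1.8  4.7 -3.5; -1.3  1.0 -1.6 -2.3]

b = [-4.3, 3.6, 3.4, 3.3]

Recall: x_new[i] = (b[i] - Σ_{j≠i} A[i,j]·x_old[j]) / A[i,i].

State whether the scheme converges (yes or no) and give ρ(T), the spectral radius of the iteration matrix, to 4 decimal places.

A = D + L + U where D = diag(-1.9, -3.7, 4.7, -2.3).
T_J = -D⁻¹(L+U): T[3,2] = -(-1.6)/(-2.3) = -0.6957; T[3,3] = 0.
  T[0,:] = [+0.0000, -0.7368, +0.4737, -0.4737]
  T[1,:] = [-0.7568, +0.0000, -0.0811, +0.8378]
  T[2,:] = [+0.5745, -0.3830, +0.0000, +0.7447]
  T[3,:] = [-0.5652, +0.4348, -0.6957, +0.0000]
|eigenvalues of T|: 1.3651, 0.8011, 0.6611, 0.6611.
spectral radius ρ = 1.3651; 1.3651 > 1: divergent.

no, ρ = 1.3651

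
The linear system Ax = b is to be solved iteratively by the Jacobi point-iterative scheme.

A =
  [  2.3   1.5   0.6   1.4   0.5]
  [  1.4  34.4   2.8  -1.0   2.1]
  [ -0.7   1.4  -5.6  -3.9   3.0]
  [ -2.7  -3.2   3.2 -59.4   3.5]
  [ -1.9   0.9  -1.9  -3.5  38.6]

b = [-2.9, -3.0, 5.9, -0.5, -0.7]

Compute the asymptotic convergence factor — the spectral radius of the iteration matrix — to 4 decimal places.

Diagonal D = diag(2.3, 34.4, -5.6, -59.4, 38.6); L, U strict lower/upper.
Jacobi T = -D⁻¹(L+U): T[1,4] = -(2.1)/(34.4) = -0.0610; T[1,1] = 0.
  T[0,:] = [+0.0000  -0.6522  -0.2609  -0.6087  -0.2174]
  T[1,:] = [-0.0407  +0.0000  -0.0814  +0.0291  -0.0610]
  T[2,:] = [-0.1250  +0.2500  +0.0000  -0.6964  +0.5357]
  T[3,:] = [-0.0455  -0.0539  +0.0539  +0.0000  +0.0589]
  T[4,:] = [+0.0492  -0.0233  +0.0492  +0.0907  +0.0000]
|λ(T)| sorted: 0.3527, 0.1964, 0.1943, 0.1943, 0.0759.
ρ(T) = max|λ| = 0.3527; 0.3527 < 1: convergent.

0.3527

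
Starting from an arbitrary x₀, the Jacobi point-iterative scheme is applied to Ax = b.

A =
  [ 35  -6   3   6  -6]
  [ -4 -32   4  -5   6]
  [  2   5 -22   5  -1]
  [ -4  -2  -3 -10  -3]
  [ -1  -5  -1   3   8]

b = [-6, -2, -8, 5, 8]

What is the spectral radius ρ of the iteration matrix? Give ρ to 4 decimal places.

0.6287

Let D = diag(35, -32, -22, -10, 8); L, U the strict triangles.
Jacobi: T = -D⁻¹(L+U), T[0,2] = -(3)/(35) = -0.0857; T[0,0] = 0.
  T[0,:] = [+0.0000 +0.1714 -0.0857 -0.1714 +0.1714]
  T[1,:] = [-0.1250 +0.0000 +0.1250 -0.1562 +0.1875]
  T[2,:] = [+0.0909 +0.2273 +0.0000 +0.2273 -0.0455]
  T[3,:] = [-0.4000 -0.2000 -0.3000 +0.0000 -0.3000]
  T[4,:] = [+0.1250 +0.6250 +0.1250 -0.3750 +0.0000]
|eigenvalues of T|: 0.6287, 0.3915, 0.3274, 0.3274, 0.1898.
spectral radius ρ = 0.6287; 0.6287 < 1, so it converges for any x₀.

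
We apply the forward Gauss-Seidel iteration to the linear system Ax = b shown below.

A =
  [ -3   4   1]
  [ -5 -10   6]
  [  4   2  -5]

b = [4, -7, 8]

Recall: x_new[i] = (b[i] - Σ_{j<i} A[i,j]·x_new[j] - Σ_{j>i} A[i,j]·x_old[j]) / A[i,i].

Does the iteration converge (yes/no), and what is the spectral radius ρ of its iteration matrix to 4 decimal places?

A = D + L + U where D = diag(-3, -10, -5).
T_GS = -(D+L)⁻¹U: row 0 first, T[0,2] = -(1)/(-3) = +0.3333; later rows by forward substitution.
  T[0,:] = [+0.0000  +1.3333  +0.3333]
  T[1,:] = [+0.0000  -0.6667  +0.4333]
  T[2,:] = [+0.0000  +0.8000  +0.4400]
|eigenvalues of T|: 0.9213, 0.6947, 0.0000.
ρ(T) = max|λ| = 0.9213; 0.9213 < 1 ⇒ converges.

yes, ρ = 0.9213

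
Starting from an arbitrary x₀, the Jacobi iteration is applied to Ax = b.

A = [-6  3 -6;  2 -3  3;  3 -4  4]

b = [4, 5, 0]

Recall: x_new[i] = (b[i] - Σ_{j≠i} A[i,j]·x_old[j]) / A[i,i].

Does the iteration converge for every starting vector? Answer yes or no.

Write A = D+L+U with D = diag(-6, -3, 4).
T_J = -D⁻¹(L+U): T[2,0] = -(3)/(4) = -0.7500; T[2,2] = 0.
  T[0,:] = [+0.0000 +0.5000 -1.0000]
  T[1,:] = [+0.6667 +0.0000 +1.0000]
  T[2,:] = [-0.7500 +1.0000 +0.0000]
|λ(T)| sorted: 1.6479, 1.0401, 0.6077.
spectral radius ρ = 1.6479; 1.6479 > 1 ⇒ diverges.

no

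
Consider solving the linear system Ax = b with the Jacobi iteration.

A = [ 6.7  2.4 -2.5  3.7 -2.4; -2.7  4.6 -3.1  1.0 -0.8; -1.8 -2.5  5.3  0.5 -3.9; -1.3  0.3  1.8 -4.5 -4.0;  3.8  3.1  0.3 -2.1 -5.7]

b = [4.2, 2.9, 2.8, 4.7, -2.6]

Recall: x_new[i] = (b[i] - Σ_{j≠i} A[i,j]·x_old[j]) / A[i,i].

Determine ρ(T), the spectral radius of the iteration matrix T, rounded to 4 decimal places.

Let D = diag(6.7, 4.6, 5.3, -4.5, -5.7); L, U the strict triangles.
T_J = -D⁻¹(L+U): T[3,4] = -(-4)/(-4.5) = -0.8889; T[3,3] = 0.
  T[0,:] = [+0.0000  -0.3582  +0.3731  -0.5522  +0.3582]
  T[1,:] = [+0.5870  +0.0000  +0.6739  -0.2174  +0.1739]
  T[2,:] = [+0.3396  +0.4717  +0.0000  -0.0943  +0.7358]
  T[3,:] = [-0.2889  +0.0667  +0.4000  +0.0000  -0.8889]
  T[4,:] = [+0.6667  +0.5439  +0.0526  -0.3684  +0.0000]
|roots of det(T-λI)|: 1.1933, 0.8150, 0.8150, 0.4973, 0.4513.
ρ(T) = max|λ| = 1.1933; 1.1933 > 1: divergent.

1.1933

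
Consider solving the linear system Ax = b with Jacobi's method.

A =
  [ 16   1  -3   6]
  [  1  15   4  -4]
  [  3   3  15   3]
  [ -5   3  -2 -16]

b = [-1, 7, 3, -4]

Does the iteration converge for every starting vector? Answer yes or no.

Let D = diag(16, 15, 15, -16); L, U the strict triangles.
Jacobi T = -D⁻¹(L+U): T[2,3] = -(3)/(15) = -0.2000; T[2,2] = 0.
  T[0,:] = [+0.0000, -0.0625, +0.1875, -0.3750]
  T[1,:] = [-0.0667, +0.0000, -0.2667, +0.2667]
  T[2,:] = [-0.2000, -0.2000, +0.0000, -0.2000]
  T[3,:] = [-0.3125, +0.1875, -0.1250, +0.0000]
eigenvalue magnitudes: 0.5045, 0.2952, 0.2952, 0.0770.
ρ(T) = max|λ| = 0.5045; 0.5045 < 1, so it converges for any x₀.

yes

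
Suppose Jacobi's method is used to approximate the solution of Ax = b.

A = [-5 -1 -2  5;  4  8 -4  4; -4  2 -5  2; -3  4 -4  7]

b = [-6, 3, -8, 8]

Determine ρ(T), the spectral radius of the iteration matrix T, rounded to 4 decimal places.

Let D = diag(-5, 8, -5, 7); L, U the strict triangles.
T_J = -D⁻¹(L+U): T[2,1] = -(2)/(-5) = +0.4000; T[2,2] = 0.
  T[0,:] = [+0.0000  -0.2000  -0.4000  +1.0000]
  T[1,:] = [-0.5000  +0.0000  +0.5000  -0.5000]
  T[2,:] = [-0.8000  +0.4000  +0.0000  +0.4000]
  T[3,:] = [+0.4286  -0.5714  +0.5714  +0.0000]
moduli |λ_i(T)| = 1.2933, 1.0878, 0.4553, 0.2498.
ρ(T) = max|λ| = 1.2933; 1.2933 > 1, so it fails to converge.

1.2933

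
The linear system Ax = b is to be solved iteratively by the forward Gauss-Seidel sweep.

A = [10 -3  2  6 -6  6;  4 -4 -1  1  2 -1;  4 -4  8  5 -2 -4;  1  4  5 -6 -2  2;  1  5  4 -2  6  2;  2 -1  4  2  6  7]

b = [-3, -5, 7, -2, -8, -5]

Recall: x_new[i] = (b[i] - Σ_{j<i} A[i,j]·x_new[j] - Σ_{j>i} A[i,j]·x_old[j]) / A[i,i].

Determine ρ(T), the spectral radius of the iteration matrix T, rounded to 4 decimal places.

Write A = D+L+U with D = diag(10, -4, 8, -6, 6, 7).
GS T = -(D+L)⁻¹U: row 0 first, T[0,4] = -(-6)/(10) = +0.6000; later rows by forward substitution.
  T[0,:] = [+0.0000, +0.3000, -0.2000, -0.6000, +0.6000, -0.6000]
  T[1,:] = [+0.0000, +0.3000, -0.4500, -0.3500, +1.1000, -0.8500]
  T[2,:] = [+0.0000, +0.0000, -0.1250, -0.5000, +0.5000, +0.3750]
  T[3,:] = [+0.0000, +0.2500, -0.4375, -0.7500, +0.9167, -0.0208]
  T[4,:] = [+0.0000, -0.2167, +0.3458, +0.4750, -1.0444, +0.2181]
  T[5,:] = [+0.0000, +0.0714, -0.1071, +0.2143, +0.3333, -0.3452]
|eigenvalues of T|: 1.6215, 0.4677, 0.1854, 0.1854, 0.0571, 0.0000.
spectral radius ρ = 1.6215; 1.6215 > 1 ⇒ diverges.

1.6215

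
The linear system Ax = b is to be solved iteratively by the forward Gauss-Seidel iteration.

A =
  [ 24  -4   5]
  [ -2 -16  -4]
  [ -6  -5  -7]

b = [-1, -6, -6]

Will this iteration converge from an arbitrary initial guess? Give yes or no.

yes

Let D = diag(24, -16, -7); L, U the strict triangles.
GS T = -(D+L)⁻¹U: row 0 first, T[0,2] = -(5)/(24) = -0.2083; later rows by forward substitution.
  T[0,:] = [+0.0000, +0.1667, -0.2083]
  T[1,:] = [+0.0000, -0.0208, -0.2240]
  T[2,:] = [+0.0000, -0.1280, +0.3385]
|λ(T)| sorted: 0.4057, 0.0880, 0.0000.
ρ = 0.4057; 0.4057 < 1, so it converges for any x₀.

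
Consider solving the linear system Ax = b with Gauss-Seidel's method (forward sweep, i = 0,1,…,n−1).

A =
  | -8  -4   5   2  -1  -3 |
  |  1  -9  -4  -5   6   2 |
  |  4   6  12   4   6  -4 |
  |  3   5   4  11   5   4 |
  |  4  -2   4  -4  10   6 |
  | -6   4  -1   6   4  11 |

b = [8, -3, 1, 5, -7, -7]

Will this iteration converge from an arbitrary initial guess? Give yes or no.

no

Let D = diag(-8, -9, 12, 11, 10, 11); L, U the strict triangles.
GS T = -(D+L)⁻¹U: row 0 first, T[0,2] = -(5)/(-8) = +0.6250; later rows by forward substitution.
  T[0,:] = [+0.0000  -0.5000  +0.6250  +0.2500  -0.1250  -0.3750]
  T[1,:] = [+0.0000  -0.0556  -0.3750  -0.5278  +0.6528  +0.1806]
  T[2,:] = [+0.0000  +0.1944  -0.0208  -0.1528  -0.7847  +0.3681]
  T[3,:] = [+0.0000  +0.0909  +0.0076  +0.2273  -0.4318  -0.4773]
  T[4,:] = [+0.0000  +0.1475  -0.3136  -0.0535  +0.3217  -0.7520]
  T[5,:] = [+0.0000  -0.3381  +0.5853  +0.2099  -0.2583  +0.2971]
|λ(T)| sorted: 1.3029, 0.6202, 0.6202, 0.1615, 0.1362, 0.0000.
spectral radius ρ = 1.3029; 1.3029 > 1: divergent.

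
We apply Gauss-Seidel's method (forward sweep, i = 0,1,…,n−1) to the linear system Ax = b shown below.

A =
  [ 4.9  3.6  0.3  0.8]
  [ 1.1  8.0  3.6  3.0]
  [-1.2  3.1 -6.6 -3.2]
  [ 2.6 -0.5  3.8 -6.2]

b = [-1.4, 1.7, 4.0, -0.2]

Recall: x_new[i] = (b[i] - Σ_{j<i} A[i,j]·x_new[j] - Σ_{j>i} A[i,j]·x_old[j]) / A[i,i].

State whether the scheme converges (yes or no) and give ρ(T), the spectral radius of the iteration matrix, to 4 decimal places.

yes, ρ = 0.7076

Diagonal D = diag(4.9, 8, -6.6, -6.2); L, U strict lower/upper.
GS T = -(D+L)⁻¹U: row 0 first, T[0,3] = -(0.8)/(4.9) = -0.1633; later rows by forward substitution.
  T[0,:] = [+0.0000 -0.7347 -0.0612 -0.1633]
  T[1,:] = [+0.0000 +0.1010 -0.4416 -0.3526]
  T[2,:] = [+0.0000 +0.1810 -0.1963 -0.6208]
  T[3,:] = [+0.0000 -0.2053 -0.1104 -0.4205]
|λ(T)| sorted: 0.7076, 0.3082, 0.3082, 0.0000.
ρ(T) = max|λ| = 0.7076; 0.7076 < 1 ⇒ converges.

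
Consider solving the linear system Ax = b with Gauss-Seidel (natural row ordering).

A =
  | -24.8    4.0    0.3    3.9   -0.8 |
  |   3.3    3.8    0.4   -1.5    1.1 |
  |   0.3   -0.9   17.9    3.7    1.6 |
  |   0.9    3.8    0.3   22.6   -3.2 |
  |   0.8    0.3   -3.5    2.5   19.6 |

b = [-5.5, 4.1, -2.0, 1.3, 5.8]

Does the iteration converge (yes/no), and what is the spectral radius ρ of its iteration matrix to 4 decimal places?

yes, ρ = 0.1704

A = D + L + U where D = diag(-24.8, 3.8, 17.9, 22.6, 19.6).
Gauss-Seidel: T = -(D+L)⁻¹U, row 0 first, T[0,1] = -(4)/(-24.8) = +0.1613; later rows by forward substitution.
  T[0,:] = [+0.0000, +0.1613, +0.0121, +0.1573, -0.0323]
  T[1,:] = [+0.0000, -0.1401, -0.1158, +0.2582, -0.2615]
  T[2,:] = [+0.0000, -0.0097, -0.0060, -0.1964, -0.1020]
  T[3,:] = [+0.0000, +0.0173, +0.0191, -0.0471, +0.1882]
  T[4,:] = [+0.0000, -0.0084, -0.0022, -0.0394, -0.0369]
|roots of det(T-λI)|: 0.1704, 0.0845, 0.0845, 0.0167, 0.0000.
ρ = 0.1704; 0.1704 < 1, so it converges for any x₀.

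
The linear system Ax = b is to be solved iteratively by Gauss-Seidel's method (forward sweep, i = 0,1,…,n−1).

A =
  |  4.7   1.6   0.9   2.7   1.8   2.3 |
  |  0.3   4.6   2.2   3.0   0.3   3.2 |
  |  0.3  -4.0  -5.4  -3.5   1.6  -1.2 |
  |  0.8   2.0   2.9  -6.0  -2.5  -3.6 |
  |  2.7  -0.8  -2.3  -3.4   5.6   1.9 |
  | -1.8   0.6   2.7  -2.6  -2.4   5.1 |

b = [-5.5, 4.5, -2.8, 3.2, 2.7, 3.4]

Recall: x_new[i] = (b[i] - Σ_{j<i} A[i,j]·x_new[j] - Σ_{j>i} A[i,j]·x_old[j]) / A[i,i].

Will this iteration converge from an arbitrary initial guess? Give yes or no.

Split A = D + L + U, D = diag(4.7, 4.6, -5.4, -6, 5.6, 5.1).
T_GS = -(D+L)⁻¹U: row 0 first, T[0,3] = -(2.7)/(4.7) = -0.5745; later rows by forward substitution.
  T[0,:] = [+0.0000, -0.3404, -0.1915, -0.5745, -0.3830, -0.4894]
  T[1,:] = [+0.0000, +0.0222, -0.4658, -0.6147, -0.0402, -0.6637]
  T[2,:] = [+0.0000, -0.0354, +0.3344, -0.2247, +0.3048, +0.2422]
  T[3,:] = [+0.0000, -0.0551, -0.0192, -0.3901, -0.3338, -0.7694]
  T[4,:] = [+0.0000, +0.1193, +0.1515, -0.1400, +0.1014, -0.5658]
  T[5,:] = [+0.0000, -0.0760, -0.1283, -0.2762, -0.4143, -0.8814]
|eigenvalues of T|: 1.3767, 0.4349, 0.3967, 0.1489, 0.1489, 0.0000.
ρ(T) = max|λ| = 1.3767; 1.3767 > 1, so it fails to converge.

no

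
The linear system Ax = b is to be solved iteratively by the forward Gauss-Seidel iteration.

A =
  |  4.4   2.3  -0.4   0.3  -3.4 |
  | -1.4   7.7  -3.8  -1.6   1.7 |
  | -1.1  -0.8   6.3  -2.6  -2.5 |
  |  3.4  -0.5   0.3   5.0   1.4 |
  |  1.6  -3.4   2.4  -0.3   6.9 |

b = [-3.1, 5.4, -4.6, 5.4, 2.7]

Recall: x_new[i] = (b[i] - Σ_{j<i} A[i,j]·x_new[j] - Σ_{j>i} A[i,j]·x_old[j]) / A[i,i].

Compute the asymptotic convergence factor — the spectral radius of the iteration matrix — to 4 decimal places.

0.5457

Split A = D + L + U, D = diag(4.4, 7.7, 6.3, 5, 6.9).
GS T = -(D+L)⁻¹U: row 0 first, T[0,4] = -(-3.4)/(4.4) = +0.7727; later rows by forward substitution.
  T[0,:] = [+0.0000, -0.5227, +0.0909, -0.0682, +0.7727]
  T[1,:] = [+0.0000, -0.0950, +0.5100, +0.1954, -0.0803]
  T[2,:] = [+0.0000, -0.1033, +0.0806, +0.4256, +0.5216]
  T[3,:] = [+0.0000, +0.3522, -0.0157, +0.0404, -0.8448]
  T[4,:] = [+0.0000, +0.1256, +0.2015, -0.0342, -0.4369]
moduli |λ_i(T)| = 0.5457, 0.2899, 0.2494, 0.1752, 0.0000.
ρ(T) = max|λ| = 0.5457; 0.5457 < 1, so it converges for any x₀.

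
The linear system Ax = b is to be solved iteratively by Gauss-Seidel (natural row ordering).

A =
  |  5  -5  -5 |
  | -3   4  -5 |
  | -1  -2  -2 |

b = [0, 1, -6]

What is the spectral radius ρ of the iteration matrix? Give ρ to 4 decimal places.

Write A = D+L+U with D = diag(5, 4, -2).
T_GS = -(D+L)⁻¹U: row 0 first, T[0,2] = -(-5)/(5) = +1.0000; later rows by forward substitution.
  T[0,:] = [+0.0000  +1.0000  +1.0000]
  T[1,:] = [+0.0000  +0.7500  +2.0000]
  T[2,:] = [+0.0000  -1.2500  -2.5000]
|eigenvalues of T|: 1.2500, 0.5000, 0.0000.
ρ = 1.2500; 1.2500 > 1 ⇒ diverges.

1.2500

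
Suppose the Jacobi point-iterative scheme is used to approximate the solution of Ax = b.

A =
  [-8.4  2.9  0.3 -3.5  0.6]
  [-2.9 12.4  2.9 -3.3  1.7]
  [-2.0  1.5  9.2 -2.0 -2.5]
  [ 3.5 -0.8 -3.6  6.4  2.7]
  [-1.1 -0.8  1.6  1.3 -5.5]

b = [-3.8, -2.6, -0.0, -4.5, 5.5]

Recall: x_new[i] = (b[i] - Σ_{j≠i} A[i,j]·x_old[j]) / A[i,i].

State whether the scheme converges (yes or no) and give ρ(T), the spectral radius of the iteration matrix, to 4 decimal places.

A = D + L + U where D = diag(-8.4, 12.4, 9.2, 6.4, -5.5).
Jacobi: T = -D⁻¹(L+U), T[4,0] = -(-1.1)/(-5.5) = -0.2000; T[4,4] = 0.
  T[0,:] = [+0.0000 +0.3452 +0.0357 -0.4167 +0.0714]
  T[1,:] = [+0.2339 +0.0000 -0.2339 +0.2661 -0.1371]
  T[2,:] = [+0.2174 -0.1630 +0.0000 +0.2174 +0.2717]
  T[3,:] = [-0.5469 +0.1250 +0.5625 +0.0000 -0.4219]
  T[4,:] = [-0.2000 -0.1455 +0.2909 +0.2364 +0.0000]
|eigenvalues of T|: 0.8511, 0.4999, 0.1586, 0.1523, 0.1523.
spectral radius ρ = 0.8511; 0.8511 < 1, so it converges for any x₀.

yes, ρ = 0.8511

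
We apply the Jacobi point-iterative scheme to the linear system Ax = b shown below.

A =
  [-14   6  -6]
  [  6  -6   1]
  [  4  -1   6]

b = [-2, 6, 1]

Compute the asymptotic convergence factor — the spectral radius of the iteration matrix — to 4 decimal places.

Let D = diag(-14, -6, 6); L, U the strict triangles.
Jacobi: T = -D⁻¹(L+U), T[2,1] = -(-1)/(6) = +0.1667; T[2,2] = 0.
  T[0,:] = [+0.0000 +0.4286 -0.4286]
  T[1,:] = [+1.0000 +0.0000 +0.1667]
  T[2,:] = [-0.6667 +0.1667 +0.0000]
eigenvalue magnitudes: 0.9326, 0.7659, 0.1667.
spectral radius ρ = 0.9326; 0.9326 < 1 ⇒ converges.

0.9326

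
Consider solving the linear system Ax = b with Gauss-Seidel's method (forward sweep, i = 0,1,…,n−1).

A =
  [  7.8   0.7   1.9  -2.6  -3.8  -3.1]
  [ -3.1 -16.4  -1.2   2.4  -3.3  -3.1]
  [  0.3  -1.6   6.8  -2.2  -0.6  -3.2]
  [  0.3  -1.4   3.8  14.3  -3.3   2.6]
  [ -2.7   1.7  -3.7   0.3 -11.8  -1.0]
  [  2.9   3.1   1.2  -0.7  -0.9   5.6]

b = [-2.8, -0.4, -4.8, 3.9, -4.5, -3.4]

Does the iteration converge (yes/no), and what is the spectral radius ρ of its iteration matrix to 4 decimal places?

yes, ρ = 0.5143

Let D = diag(7.8, -16.4, 6.8, 14.3, -11.8, 5.6); L, U the strict triangles.
T_GS = -(D+L)⁻¹U: row 0 first, T[0,2] = -(1.9)/(7.8) = -0.2436; later rows by forward substitution.
  T[0,:] = [+0.0000 -0.0897 -0.2436 +0.3333 +0.4872 +0.3974]
  T[1,:] = [+0.0000 +0.0170 -0.0271 +0.0833 -0.2933 -0.2641]
  T[2,:] = [+0.0000 +0.0080 +0.0044 +0.3284 -0.0023 +0.3909]
  T[3,:] = [+0.0000 +0.0014 +0.0013 -0.0861 +0.1924 -0.3199]
  T[4,:] = [+0.0000 +0.0205 +0.0505 -0.1694 -0.1481 -0.3444]
  T[5,:] = [+0.0000 +0.0389 +0.1485 -0.3271 -0.0892 -0.2387]
|roots of det(T-λI)|: 0.5143, 0.2569, 0.1620, 0.1620, 0.0062, 0.0000.
spectral radius ρ = 0.5143; 0.5143 < 1 ⇒ converges.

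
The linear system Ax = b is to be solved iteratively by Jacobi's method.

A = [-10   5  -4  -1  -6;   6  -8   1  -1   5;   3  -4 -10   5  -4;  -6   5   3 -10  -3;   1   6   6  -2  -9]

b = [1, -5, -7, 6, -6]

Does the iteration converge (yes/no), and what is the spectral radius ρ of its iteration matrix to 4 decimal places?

Split A = D + L + U, D = diag(-10, -8, -10, -10, -9).
Jacobi T = -D⁻¹(L+U): T[1,4] = -(5)/(-8) = +0.6250; T[1,1] = 0.
  T[0,:] = [+0.0000 +0.5000 -0.4000 -0.1000 -0.6000]
  T[1,:] = [+0.7500 +0.0000 +0.1250 -0.1250 +0.6250]
  T[2,:] = [+0.3000 -0.4000 +0.0000 +0.5000 -0.4000]
  T[3,:] = [-0.6000 +0.5000 +0.3000 +0.0000 -0.3000]
  T[4,:] = [+0.1111 +0.6667 +0.6667 -0.2222 +0.0000]
|λ(T)| sorted: 1.1599, 0.7714, 0.7110, 0.7110, 0.1832.
ρ = 1.1599; 1.1599 > 1: divergent.

no, ρ = 1.1599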